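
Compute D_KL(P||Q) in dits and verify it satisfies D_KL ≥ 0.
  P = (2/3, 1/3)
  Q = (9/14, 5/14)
0.0005 dits

KL divergence satisfies the Gibbs inequality: D_KL(P||Q) ≥ 0 for all distributions P, Q.

D_KL(P||Q) = Σ p(x) log(p(x)/q(x))
Term by term:
  x=0: 2/3 × log_10[(2/3)/(9/14)] = 0.0105
  x=1: 1/3 × log_10[(1/3)/(5/14)] = -0.0100
D_KL(P||Q) = 0.0005 dits

D_KL(P||Q) = 0.0005 ≥ 0 ✓

This non-negativity is a fundamental property: relative entropy cannot be negative because it measures how different Q is from P.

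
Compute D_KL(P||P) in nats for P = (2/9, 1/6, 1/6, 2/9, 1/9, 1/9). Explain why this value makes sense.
0.0000 nats

KL divergence satisfies the Gibbs inequality: D_KL(P||Q) ≥ 0 for all distributions P, Q.

D_KL(P||Q) = Σ p(x) log(p(x)/q(x))
Each term is p(x) × log_e(p(x)/p(x)) = p(x) × log_e(1) = 0, so the sum is 0.
D_KL(P||Q) = 0.0000 nats

When P = Q, the KL divergence is exactly 0, as there is no 'divergence' between identical distributions.

This non-negativity is a fundamental property: relative entropy cannot be negative because it measures how different Q is from P.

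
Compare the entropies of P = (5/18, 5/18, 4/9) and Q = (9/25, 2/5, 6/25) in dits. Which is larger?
Q

Computing entropies in dits:
H(P) = 0.4656
H(Q) = 0.4677

Distribution Q has higher entropy.

Intuition: The distribution closer to uniform (more spread out) has higher entropy.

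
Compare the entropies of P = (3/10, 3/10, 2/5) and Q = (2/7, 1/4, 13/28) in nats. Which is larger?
P

Computing entropies in nats:
H(P) = 1.0889
H(Q) = 1.0607

Distribution P has higher entropy.

Intuition: The distribution closer to uniform (more spread out) has higher entropy.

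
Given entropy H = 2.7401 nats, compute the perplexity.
15.4885

Perplexity is e^H (or exp(H) for natural log).

H = 2.7401 nats
Perplexity = e^2.7401 = 15.4885

Interpretation: The model's uncertainty is equivalent to choosing uniformly among 15.5 options.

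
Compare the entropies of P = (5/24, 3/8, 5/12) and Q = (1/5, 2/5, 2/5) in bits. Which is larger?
P

Computing entropies in bits:
H(P) = 1.5284
H(Q) = 1.5219

Distribution P has higher entropy.

Intuition: The distribution closer to uniform (more spread out) has higher entropy.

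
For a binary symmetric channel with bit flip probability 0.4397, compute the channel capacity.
0.0105 bits

For a binary symmetric channel (BSC) with error probability p:
Capacity C = 1 - H(p) bits per symbol

where H(p) = -p log₂(p) - (1-p) log₂(1-p) is the binary entropy function.

H(0.4397) = 0.9895 bits
C = 1 - 0.9895 = 0.0105 bits per symbol

This means we can reliably transmit up to 0.0105 bits of information per channel use.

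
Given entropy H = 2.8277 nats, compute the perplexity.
16.9065

Perplexity is e^H (or exp(H) for natural log).

H = 2.8277 nats
Perplexity = e^2.8277 = 16.9065

Interpretation: The model's uncertainty is equivalent to choosing uniformly among 16.9 options.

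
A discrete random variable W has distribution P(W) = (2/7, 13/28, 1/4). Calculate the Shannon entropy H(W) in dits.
0.4607 dits

Shannon entropy is H(X) = -Σ p(x) log p(x).

For P = (2/7, 13/28, 1/4):
H = -2/7 × log_10(2/7) -13/28 × log_10(13/28) -1/4 × log_10(1/4)
H = 0.4607 dits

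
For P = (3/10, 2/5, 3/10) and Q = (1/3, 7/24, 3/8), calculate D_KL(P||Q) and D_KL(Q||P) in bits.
D_KL(P||Q) = 0.0401, D_KL(Q||P) = 0.0385

KL divergence is not symmetric: D_KL(P||Q) ≠ D_KL(Q||P) in general.

D_KL(P||Q) = 0.0401 bits
D_KL(Q||P) = 0.0385 bits

No, they are not equal!

This asymmetry is why KL divergence is not a true distance metric.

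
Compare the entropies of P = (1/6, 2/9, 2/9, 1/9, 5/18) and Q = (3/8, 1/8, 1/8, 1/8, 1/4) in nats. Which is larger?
P

Computing entropies in nats:
H(P) = 1.5671
H(Q) = 1.4942

Distribution P has higher entropy.

Intuition: The distribution closer to uniform (more spread out) has higher entropy.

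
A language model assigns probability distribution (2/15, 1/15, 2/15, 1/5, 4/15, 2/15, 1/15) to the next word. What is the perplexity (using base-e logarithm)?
6.3053

Perplexity is e^H (or exp(H) for natural log).

First, H = -Σ p log p = 1.8414 nats
Perplexity = e^1.8414 = 6.3053

Interpretation: The model's uncertainty is equivalent to choosing uniformly among 6.3 options.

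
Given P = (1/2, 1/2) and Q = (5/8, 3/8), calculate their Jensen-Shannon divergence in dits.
0.0035 dits

Jensen-Shannon divergence is:
JSD(P||Q) = 0.5 × D_KL(P||M) + 0.5 × D_KL(Q||M)
where M = 0.5 × (P + Q) is the mixture distribution.

M = 0.5 × (1/2, 1/2) + 0.5 × (5/8, 3/8) = (9/16, 7/16)

D_KL(P||M) = 0.0034 dits
D_KL(Q||M) = 0.0035 dits

JSD(P||Q) = 0.5 × 0.0034 + 0.5 × 0.0035 = 0.0035 dits

Unlike KL divergence, JSD is symmetric and bounded: 0 ≤ JSD ≤ log(2).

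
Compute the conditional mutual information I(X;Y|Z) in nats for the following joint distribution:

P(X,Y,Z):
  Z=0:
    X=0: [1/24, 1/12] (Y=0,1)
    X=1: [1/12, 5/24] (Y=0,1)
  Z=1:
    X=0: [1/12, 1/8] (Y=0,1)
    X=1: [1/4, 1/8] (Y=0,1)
0.0199 nats

Conditional mutual information: I(X;Y|Z) = H(X|Z) + H(Y|Z) - H(X,Y|Z)

H(Z) = 0.6792
H(X,Z) = 1.3139 → H(X|Z) = 0.6347
H(Y,Z) = 1.3321 → H(Y|Z) = 0.6529
H(X,Y,Z) = 1.9469 → H(X,Y|Z) = 1.2677

I(X;Y|Z) = 0.6347 + 0.6529 - 1.2677 = 0.0199 nats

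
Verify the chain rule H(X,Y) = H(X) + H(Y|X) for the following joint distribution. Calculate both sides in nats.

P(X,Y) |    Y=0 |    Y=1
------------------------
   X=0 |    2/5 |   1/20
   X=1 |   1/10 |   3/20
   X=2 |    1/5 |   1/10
H(X,Y) = 1.5833, H(X) = 1.0671, H(Y|X) = 0.5162 (all in nats)

Chain rule: H(X,Y) = H(X) + H(Y|X)

Left side — joint entropy directly:
H(X,Y) = -Σ p(x,y) log p(x,y) = 1.5833 nats

Right side — compute H(Y|X) from the conditional distributions:
P(X) = (9/20, 1/4, 3/10), so H(X) = 1.0671 nats
H(Y|X) = Σ_x P(X=x) · H(Y|X=x):
  P(Y|X=0) = (8/9, 1/9), H(Y|X=0) = 0.3488, weight P(X=0) = 9/20
  P(Y|X=1) = (2/5, 3/5), H(Y|X=1) = 0.6730, weight P(X=1) = 1/4
  P(Y|X=2) = (2/3, 1/3), H(Y|X=2) = 0.6365, weight P(X=2) = 3/10
H(Y|X) = 0.5162 nats

H(X) + H(Y|X) = 1.0671 + 0.5162 = 1.5833 nats

Both sides equal 1.5833 nats. ✓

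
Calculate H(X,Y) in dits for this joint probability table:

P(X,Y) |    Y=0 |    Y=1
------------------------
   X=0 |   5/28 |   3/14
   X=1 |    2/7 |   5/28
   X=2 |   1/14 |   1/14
0.7297 dits

Joint entropy is H(X,Y) = -Σ_{x,y} p(x,y) log p(x,y).

Summing over all non-zero entries:
H(X,Y) = -[5/28·log_10(5/28) + 3/14·log_10(3/14) + 2/7·log_10(2/7) + 5/28·log_10(5/28) + 1/14·log_10(1/14) + 1/14·log_10(1/14)]
H(X,Y) = 0.7297 dits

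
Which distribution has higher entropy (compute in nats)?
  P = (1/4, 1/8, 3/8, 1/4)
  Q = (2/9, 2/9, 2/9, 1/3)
Q

Computing entropies in nats:
H(P) = 1.3209
H(Q) = 1.3689

Distribution Q has higher entropy.

Intuition: The distribution closer to uniform (more spread out) has higher entropy.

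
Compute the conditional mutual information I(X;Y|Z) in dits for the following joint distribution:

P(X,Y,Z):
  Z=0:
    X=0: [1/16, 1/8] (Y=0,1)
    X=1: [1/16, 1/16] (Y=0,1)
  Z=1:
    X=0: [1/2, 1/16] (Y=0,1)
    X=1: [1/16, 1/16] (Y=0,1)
0.0206 dits

Conditional mutual information: I(X;Y|Z) = H(X|Z) + H(Y|Z) - H(X,Y|Z)

H(Z) = 0.2697
H(X,Z) = 0.5026 → H(X|Z) = 0.2329
H(Y,Z) = 0.5026 → H(Y|Z) = 0.2329
H(X,Y,Z) = 0.7149 → H(X,Y|Z) = 0.4452

I(X;Y|Z) = 0.2329 + 0.2329 - 0.4452 = 0.0206 dits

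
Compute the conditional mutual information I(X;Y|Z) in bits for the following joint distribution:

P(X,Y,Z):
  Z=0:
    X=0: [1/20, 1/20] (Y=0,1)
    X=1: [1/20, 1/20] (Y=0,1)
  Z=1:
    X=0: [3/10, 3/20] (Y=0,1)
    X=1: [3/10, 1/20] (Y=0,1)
0.0287 bits

Conditional mutual information: I(X;Y|Z) = H(X|Z) + H(Y|Z) - H(X,Y|Z)

H(Z) = 0.7219
H(X,Z) = 1.7129 → H(X|Z) = 0.9910
H(Y,Z) = 1.5710 → H(Y|Z) = 0.8490
H(X,Y,Z) = 2.5332 → H(X,Y|Z) = 1.8113

I(X;Y|Z) = 0.9910 + 0.8490 - 1.8113 = 0.0287 bits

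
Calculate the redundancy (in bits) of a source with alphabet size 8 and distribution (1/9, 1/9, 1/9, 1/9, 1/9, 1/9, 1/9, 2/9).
0.0523 bits

Redundancy measures how far a source is from maximum entropy:
R = H_max - H(X)

Maximum entropy for 8 symbols: H_max = log_2(8) = 3.0000 bits
Actual entropy: H(X) = 2.9477 bits
Redundancy: R = 3.0000 - 2.9477 = 0.0523 bits

This redundancy represents potential for compression: the source could be compressed by 0.0523 bits per symbol.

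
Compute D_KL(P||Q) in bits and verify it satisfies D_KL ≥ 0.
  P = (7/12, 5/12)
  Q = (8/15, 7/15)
0.0073 bits

KL divergence satisfies the Gibbs inequality: D_KL(P||Q) ≥ 0 for all distributions P, Q.

D_KL(P||Q) = Σ p(x) log(p(x)/q(x))
Term by term:
  x=0: 7/12 × log_2[(7/12)/(8/15)] = 0.0754
  x=1: 5/12 × log_2[(5/12)/(7/15)] = -0.0681
D_KL(P||Q) = 0.0073 bits

D_KL(P||Q) = 0.0073 ≥ 0 ✓

This non-negativity is a fundamental property: relative entropy cannot be negative because it measures how different Q is from P.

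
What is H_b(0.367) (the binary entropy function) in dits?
0.2855 dits

The binary entropy function is:
H(p) = -p log(p) - (1-p) log(1-p)

H(0.367) = -0.367 × log_10(0.367) - 0.633 × log_10(0.633)
H(0.367) = 0.2855 dits

Note: Binary entropy is maximized at p=0.5 (H=1 bit) and minimized at p=0 or p=1 (H=0).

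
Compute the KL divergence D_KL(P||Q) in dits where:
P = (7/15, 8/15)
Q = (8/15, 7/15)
0.0039 dits

KL divergence: D_KL(P||Q) = Σ p(x) log(p(x)/q(x))

Computing term by term:
  x=0: 7/15 × log_10[(7/15)/(8/15)] = 7/15 × -0.0580 = -0.0271
  x=1: 8/15 × log_10[(8/15)/(7/15)] = 8/15 × 0.0580 = 0.0309

D_KL(P||Q) = 0.0039 dits

Note: KL divergence is always non-negative and equals 0 iff P = Q.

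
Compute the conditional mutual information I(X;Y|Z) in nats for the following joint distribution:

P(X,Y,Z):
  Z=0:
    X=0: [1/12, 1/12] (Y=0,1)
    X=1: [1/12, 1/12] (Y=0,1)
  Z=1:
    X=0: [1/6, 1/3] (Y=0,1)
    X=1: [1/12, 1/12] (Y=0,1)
0.0073 nats

Conditional mutual information: I(X;Y|Z) = H(X|Z) + H(Y|Z) - H(X,Y|Z)

H(Z) = 0.6365
H(X,Z) = 1.2425 → H(X|Z) = 0.6059
H(Y,Z) = 1.3086 → H(Y|Z) = 0.6721
H(X,Y,Z) = 1.9073 → H(X,Y|Z) = 1.2708

I(X;Y|Z) = 0.6059 + 0.6721 - 1.2708 = 0.0073 nats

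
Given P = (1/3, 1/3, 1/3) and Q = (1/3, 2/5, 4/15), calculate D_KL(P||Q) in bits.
0.0196 bits

KL divergence: D_KL(P||Q) = Σ p(x) log(p(x)/q(x))

Computing term by term:
  x=0: 1/3 × log_2[(1/3)/(1/3)] = 1/3 × 0.0000 = 0.0000
  x=1: 1/3 × log_2[(1/3)/(2/5)] = 1/3 × -0.2630 = -0.0877
  x=2: 1/3 × log_2[(1/3)/(4/15)] = 1/3 × 0.3219 = 0.1073

D_KL(P||Q) = 0.0196 bits

Note: KL divergence is always non-negative and equals 0 iff P = Q.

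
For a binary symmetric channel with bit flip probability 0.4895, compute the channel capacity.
0.0003 bits

For a binary symmetric channel (BSC) with error probability p:
Capacity C = 1 - H(p) bits per symbol

where H(p) = -p log₂(p) - (1-p) log₂(1-p) is the binary entropy function.

H(0.4895) = 0.9997 bits
C = 1 - 0.9997 = 0.0003 bits per symbol

This means we can reliably transmit up to 0.0003 bits of information per channel use.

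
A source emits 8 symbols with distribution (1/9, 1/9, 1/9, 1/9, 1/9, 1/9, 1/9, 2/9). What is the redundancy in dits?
0.0157 dits

Redundancy measures how far a source is from maximum entropy:
R = H_max - H(X)

Maximum entropy for 8 symbols: H_max = log_10(8) = 0.9031 dits
Actual entropy: H(X) = 0.8873 dits
Redundancy: R = 0.9031 - 0.8873 = 0.0157 dits

This redundancy represents potential for compression: the source could be compressed by 0.0157 dits per symbol.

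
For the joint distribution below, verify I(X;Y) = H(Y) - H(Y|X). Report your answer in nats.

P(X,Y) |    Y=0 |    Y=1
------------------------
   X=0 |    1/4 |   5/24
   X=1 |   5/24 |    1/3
I(X;Y) = 0.0130 nats

Mutual information has multiple equivalent forms:
- I(X;Y) = H(X) - H(X|Y)
- I(X;Y) = H(Y) - H(Y|X)
- I(X;Y) = H(X) + H(Y) - H(X,Y)

Computing all quantities:
H(X) = 0.6897, H(Y) = 0.6897, H(X,Y) = 1.3664
H(X|Y) = 0.6767, H(Y|X) = 0.6767

Verification:
H(X) - H(X|Y) = 0.6897 - 0.6767 = 0.0130
H(Y) - H(Y|X) = 0.6897 - 0.6767 = 0.0130
H(X) + H(Y) - H(X,Y) = 0.6897 + 0.6897 - 1.3664 = 0.0130

All forms give I(X;Y) = 0.0130 nats. ✓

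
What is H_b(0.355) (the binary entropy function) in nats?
0.6505 nats

The binary entropy function is:
H(p) = -p log(p) - (1-p) log(1-p)

H(0.355) = -0.355 × log_e(0.355) - 0.645 × log_e(0.645)
H(0.355) = 0.6505 nats

Note: Binary entropy is maximized at p=0.5 (H=1 bit) and minimized at p=0 or p=1 (H=0).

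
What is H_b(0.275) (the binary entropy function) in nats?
0.5882 nats

The binary entropy function is:
H(p) = -p log(p) - (1-p) log(1-p)

H(0.275) = -0.275 × log_e(0.275) - 0.725 × log_e(0.725)
H(0.275) = 0.5882 nats

Note: Binary entropy is maximized at p=0.5 (H=1 bit) and minimized at p=0 or p=1 (H=0).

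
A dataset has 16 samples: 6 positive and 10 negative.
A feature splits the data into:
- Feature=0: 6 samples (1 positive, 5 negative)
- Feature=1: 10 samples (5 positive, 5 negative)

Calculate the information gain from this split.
0.0857 bits

Information Gain = H(Y) - H(Y|Feature)

Before split:
P(positive) = 6/16 = 0.3750
H(Y) = 0.9544 bits

After split:
Feature=0: H = 0.6500 bits (weight = 6/16)
Feature=1: H = 1.0000 bits (weight = 10/16)
H(Y|Feature) = (6/16)×0.6500 + (10/16)×1.0000 = 0.8688 bits

Information Gain = 0.9544 - 0.8688 = 0.0857 bits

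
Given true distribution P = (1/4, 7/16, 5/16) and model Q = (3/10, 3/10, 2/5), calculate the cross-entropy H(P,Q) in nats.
1.1141 nats

Cross-entropy: H(P,Q) = -Σ p(x) log q(x)

Alternatively: H(P,Q) = H(P) + D_KL(P||Q)
H(P) = 1.0717 nats
D_KL(P||Q) = 0.0423 nats

H(P,Q) = 1.0717 + 0.0423 = 1.1141 nats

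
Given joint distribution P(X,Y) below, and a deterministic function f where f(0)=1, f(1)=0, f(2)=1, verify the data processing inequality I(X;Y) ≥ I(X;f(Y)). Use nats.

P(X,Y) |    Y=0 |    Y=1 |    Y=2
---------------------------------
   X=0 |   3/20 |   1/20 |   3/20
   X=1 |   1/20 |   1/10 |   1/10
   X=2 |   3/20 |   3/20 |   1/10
I(X;Y) = 0.0480, I(X;f(Y)) = 0.0344, inequality holds: 0.0480 ≥ 0.0344

Data Processing Inequality: For any Markov chain X → Y → Z, we have I(X;Y) ≥ I(X;Z).

Here Z = f(Y) is a deterministic function of Y, forming X → Y → Z.

Original I(X;Y) = 0.0480 nats

After applying f:
P(X,Z) where Z=f(Y):
- P(X,Z=0) = P(X,Y=1)
- P(X,Z=1) = P(X,Y=0) + P(X,Y=2)

I(X;Z) = I(X;f(Y)) = 0.0344 nats

Verification: 0.0480 ≥ 0.0344 ✓

Information cannot be created by processing; the function f can only lose information about X.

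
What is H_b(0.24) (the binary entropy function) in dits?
0.2393 dits

The binary entropy function is:
H(p) = -p log(p) - (1-p) log(1-p)

H(0.24) = -0.24 × log_10(0.24) - 0.76 × log_10(0.76)
H(0.24) = 0.2393 dits

Note: Binary entropy is maximized at p=0.5 (H=1 bit) and minimized at p=0 or p=1 (H=0).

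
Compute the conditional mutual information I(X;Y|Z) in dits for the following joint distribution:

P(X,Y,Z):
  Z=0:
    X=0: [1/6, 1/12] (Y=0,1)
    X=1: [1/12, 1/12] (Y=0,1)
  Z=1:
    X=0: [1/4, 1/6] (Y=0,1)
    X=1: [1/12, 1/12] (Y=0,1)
0.0036 dits

Conditional mutual information: I(X;Y|Z) = H(X|Z) + H(Y|Z) - H(X,Y|Z)

H(Z) = 0.2950
H(X,Z) = 0.5683 → H(X|Z) = 0.2734
H(Y,Z) = 0.5898 → H(Y|Z) = 0.2948
H(X,Y,Z) = 0.8596 → H(X,Y|Z) = 0.5646

I(X;Y|Z) = 0.2734 + 0.2948 - 0.5646 = 0.0036 dits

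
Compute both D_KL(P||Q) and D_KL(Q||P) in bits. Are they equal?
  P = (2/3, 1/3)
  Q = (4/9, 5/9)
D_KL(P||Q) = 0.1443, D_KL(Q||P) = 0.1494

KL divergence is not symmetric: D_KL(P||Q) ≠ D_KL(Q||P) in general.

D_KL(P||Q) = 0.1443 bits
D_KL(Q||P) = 0.1494 bits

No, they are not equal!

This asymmetry is why KL divergence is not a true distance metric.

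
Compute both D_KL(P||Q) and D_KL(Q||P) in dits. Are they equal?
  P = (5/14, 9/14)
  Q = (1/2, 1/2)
D_KL(P||Q) = 0.0180, D_KL(Q||P) = 0.0185

KL divergence is not symmetric: D_KL(P||Q) ≠ D_KL(Q||P) in general.

D_KL(P||Q) = 0.0180 dits
D_KL(Q||P) = 0.0185 dits

No, they are not equal!

This asymmetry is why KL divergence is not a true distance metric.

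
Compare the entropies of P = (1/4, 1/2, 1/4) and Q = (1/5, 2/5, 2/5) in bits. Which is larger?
Q

Computing entropies in bits:
H(P) = 1.5000
H(Q) = 1.5219

Distribution Q has higher entropy.

Intuition: The distribution closer to uniform (more spread out) has higher entropy.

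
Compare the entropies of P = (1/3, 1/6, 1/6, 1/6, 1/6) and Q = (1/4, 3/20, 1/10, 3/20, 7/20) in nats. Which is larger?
P

Computing entropies in nats:
H(P) = 1.5607
H(Q) = 1.5134

Distribution P has higher entropy.

Intuition: The distribution closer to uniform (more spread out) has higher entropy.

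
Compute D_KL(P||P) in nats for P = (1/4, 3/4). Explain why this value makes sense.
0.0000 nats

KL divergence satisfies the Gibbs inequality: D_KL(P||Q) ≥ 0 for all distributions P, Q.

D_KL(P||Q) = Σ p(x) log(p(x)/q(x))
Each term is p(x) × log_e(p(x)/p(x)) = p(x) × log_e(1) = 0, so the sum is 0.
D_KL(P||Q) = 0.0000 nats

When P = Q, the KL divergence is exactly 0, as there is no 'divergence' between identical distributions.

This non-negativity is a fundamental property: relative entropy cannot be negative because it measures how different Q is from P.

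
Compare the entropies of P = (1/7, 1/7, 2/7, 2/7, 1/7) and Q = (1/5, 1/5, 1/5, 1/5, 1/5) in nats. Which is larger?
Q

Computing entropies in nats:
H(P) = 1.5498
H(Q) = 1.6094

Distribution Q has higher entropy.

Intuition: The distribution closer to uniform (more spread out) has higher entropy.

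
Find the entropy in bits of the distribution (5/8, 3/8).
0.9544 bits

Shannon entropy is H(X) = -Σ p(x) log p(x).

For P = (5/8, 3/8):
H = -5/8 × log_2(5/8) -3/8 × log_2(3/8)
H = 0.9544 bits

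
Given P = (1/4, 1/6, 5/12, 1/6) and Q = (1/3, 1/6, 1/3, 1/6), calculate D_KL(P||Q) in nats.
0.0211 nats

KL divergence: D_KL(P||Q) = Σ p(x) log(p(x)/q(x))

Computing term by term:
  x=0: 1/4 × log_e[(1/4)/(1/3)] = 1/4 × -0.2877 = -0.0719
  x=1: 1/6 × log_e[(1/6)/(1/6)] = 1/6 × 0.0000 = 0.0000
  x=2: 5/12 × log_e[(5/12)/(1/3)] = 5/12 × 0.2231 = 0.0930
  x=3: 1/6 × log_e[(1/6)/(1/6)] = 1/6 × 0.0000 = 0.0000

D_KL(P||Q) = 0.0211 nats

Note: KL divergence is always non-negative and equals 0 iff P = Q.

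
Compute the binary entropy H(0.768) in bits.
0.7815 bits

The binary entropy function is:
H(p) = -p log(p) - (1-p) log(1-p)

H(0.768) = -0.768 × log_2(0.768) - 0.232 × log_2(0.232)
H(0.768) = 0.7815 bits

Note: Binary entropy is maximized at p=0.5 (H=1 bit) and minimized at p=0 or p=1 (H=0).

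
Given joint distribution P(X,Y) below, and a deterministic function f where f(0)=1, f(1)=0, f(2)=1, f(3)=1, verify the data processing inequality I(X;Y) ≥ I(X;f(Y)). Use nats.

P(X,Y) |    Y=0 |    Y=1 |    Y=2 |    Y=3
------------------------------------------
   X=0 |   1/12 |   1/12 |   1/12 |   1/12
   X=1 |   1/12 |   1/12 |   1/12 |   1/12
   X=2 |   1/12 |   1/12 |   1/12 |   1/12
I(X;Y) = 0.0000, I(X;f(Y)) = 0.0000, inequality holds: 0.0000 ≥ 0.0000

Data Processing Inequality: For any Markov chain X → Y → Z, we have I(X;Y) ≥ I(X;Z).

Here Z = f(Y) is a deterministic function of Y, forming X → Y → Z.

Original I(X;Y) = 0.0000 nats

After applying f:
P(X,Z) where Z=f(Y):
- P(X,Z=0) = P(X,Y=1)
- P(X,Z=1) = P(X,Y=0) + P(X,Y=2) + P(X,Y=3)

I(X;Z) = I(X;f(Y)) = 0.0000 nats

Verification: 0.0000 ≥ 0.0000 ✓

Information cannot be created by processing; the function f can only lose information about X.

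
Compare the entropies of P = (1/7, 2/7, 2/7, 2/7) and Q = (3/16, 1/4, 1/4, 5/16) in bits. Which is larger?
Q

Computing entropies in bits:
H(P) = 1.9502
H(Q) = 1.9772

Distribution Q has higher entropy.

Intuition: The distribution closer to uniform (more spread out) has higher entropy.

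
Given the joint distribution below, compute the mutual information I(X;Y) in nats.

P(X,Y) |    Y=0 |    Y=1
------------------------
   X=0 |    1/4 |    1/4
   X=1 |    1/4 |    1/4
0.0000 nats

Mutual information: I(X;Y) = H(X) + H(Y) - H(X,Y)

Marginals:
P(X) = (1/2, 1/2), H(X) = 0.6931 nats
P(Y) = (1/2, 1/2), H(Y) = 0.6931 nats

Joint entropy: H(X,Y) = 1.3863 nats

I(X;Y) = 0.6931 + 0.6931 - 1.3863 = 0.0000 nats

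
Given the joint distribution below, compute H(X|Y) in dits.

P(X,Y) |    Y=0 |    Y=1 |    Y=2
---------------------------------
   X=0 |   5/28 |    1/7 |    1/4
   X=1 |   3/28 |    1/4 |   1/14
0.2679 dits

Using the chain rule: H(X|Y) = H(X,Y) - H(Y)

First, compute H(X,Y) = 0.7412 dits

Marginal P(Y) = (2/7, 11/28, 9/28)
H(Y) = 0.4733 dits

H(X|Y) = H(X,Y) - H(Y) = 0.7412 - 0.4733 = 0.2679 dits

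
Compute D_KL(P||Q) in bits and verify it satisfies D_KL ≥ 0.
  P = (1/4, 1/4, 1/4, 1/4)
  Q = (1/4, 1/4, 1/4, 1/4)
0.0000 bits

KL divergence satisfies the Gibbs inequality: D_KL(P||Q) ≥ 0 for all distributions P, Q.

D_KL(P||Q) = Σ p(x) log(p(x)/q(x))
Term by term:
  x=0: 1/4 × log_2[(1/4)/(1/4)] = 0.0000
  x=1: 1/4 × log_2[(1/4)/(1/4)] = 0.0000
  x=2: 1/4 × log_2[(1/4)/(1/4)] = 0.0000
  x=3: 1/4 × log_2[(1/4)/(1/4)] = 0.0000
D_KL(P||Q) = 0.0000 bits

D_KL(P||Q) = 0.0000 ≥ 0 ✓

This non-negativity is a fundamental property: relative entropy cannot be negative because it measures how different Q is from P.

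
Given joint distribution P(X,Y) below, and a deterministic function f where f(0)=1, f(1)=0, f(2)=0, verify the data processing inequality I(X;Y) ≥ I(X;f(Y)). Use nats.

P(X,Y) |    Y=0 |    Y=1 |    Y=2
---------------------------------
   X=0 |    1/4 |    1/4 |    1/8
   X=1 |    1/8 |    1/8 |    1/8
I(X;Y) = 0.0109, I(X;f(Y)) = 0.0022, inequality holds: 0.0109 ≥ 0.0022

Data Processing Inequality: For any Markov chain X → Y → Z, we have I(X;Y) ≥ I(X;Z).

Here Z = f(Y) is a deterministic function of Y, forming X → Y → Z.

Original I(X;Y) = 0.0109 nats

After applying f:
P(X,Z) where Z=f(Y):
- P(X,Z=0) = P(X,Y=1) + P(X,Y=2)
- P(X,Z=1) = P(X,Y=0)

I(X;Z) = I(X;f(Y)) = 0.0022 nats

Verification: 0.0109 ≥ 0.0022 ✓

Information cannot be created by processing; the function f can only lose information about X.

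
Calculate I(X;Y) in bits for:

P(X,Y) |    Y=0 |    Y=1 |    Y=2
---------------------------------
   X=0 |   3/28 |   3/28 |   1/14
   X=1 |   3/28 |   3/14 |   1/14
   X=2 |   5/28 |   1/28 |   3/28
0.1156 bits

Mutual information: I(X;Y) = H(X) + H(Y) - H(X,Y)

Marginals:
P(X) = (2/7, 11/28, 9/28), H(X) = 1.5722 bits
P(Y) = (11/28, 5/14, 1/4), H(Y) = 1.5601 bits

Joint entropy: H(X,Y) = 3.0167 bits

I(X;Y) = 1.5722 + 1.5601 - 3.0167 = 0.1156 bits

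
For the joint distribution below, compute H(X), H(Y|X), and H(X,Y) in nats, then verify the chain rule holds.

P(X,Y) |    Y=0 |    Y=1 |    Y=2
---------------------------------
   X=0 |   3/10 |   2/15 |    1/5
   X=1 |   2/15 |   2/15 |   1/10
H(X,Y) = 1.7193, H(X) = 0.6572, H(Y|X) = 1.0621 (all in nats)

Chain rule: H(X,Y) = H(X) + H(Y|X)

Left side — joint entropy directly:
H(X,Y) = -Σ p(x,y) log p(x,y) = 1.7193 nats

Right side — compute H(Y|X) from the conditional distributions:
P(X) = (19/30, 11/30), so H(X) = 0.6572 nats
H(Y|X) = Σ_x P(X=x) · H(Y|X=x):
  P(Y|X=0) = (9/19, 4/19, 6/19), H(Y|X=0) = 1.0460, weight P(X=0) = 19/30
  P(Y|X=1) = (4/11, 4/11, 3/11), H(Y|X=1) = 1.0901, weight P(X=1) = 11/30
H(Y|X) = 1.0621 nats

H(X) + H(Y|X) = 0.6572 + 1.0621 = 1.7193 nats

Both sides equal 1.7193 nats. ✓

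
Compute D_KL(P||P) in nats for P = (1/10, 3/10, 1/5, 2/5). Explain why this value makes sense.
0.0000 nats

KL divergence satisfies the Gibbs inequality: D_KL(P||Q) ≥ 0 for all distributions P, Q.

D_KL(P||Q) = Σ p(x) log(p(x)/q(x))
Each term is p(x) × log_e(p(x)/p(x)) = p(x) × log_e(1) = 0, so the sum is 0.
D_KL(P||Q) = 0.0000 nats

When P = Q, the KL divergence is exactly 0, as there is no 'divergence' between identical distributions.

This non-negativity is a fundamental property: relative entropy cannot be negative because it measures how different Q is from P.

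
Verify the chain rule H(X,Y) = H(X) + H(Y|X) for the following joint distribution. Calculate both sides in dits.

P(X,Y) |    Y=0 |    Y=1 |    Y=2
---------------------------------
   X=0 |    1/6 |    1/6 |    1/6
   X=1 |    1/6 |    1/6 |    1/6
H(X,Y) = 0.7782, H(X) = 0.3010, H(Y|X) = 0.4771 (all in dits)

Chain rule: H(X,Y) = H(X) + H(Y|X)

Left side — joint entropy directly:
H(X,Y) = -Σ p(x,y) log p(x,y) = 0.7782 dits

Right side — compute H(Y|X) from the conditional distributions:
P(X) = (1/2, 1/2), so H(X) = 0.3010 dits
H(Y|X) = Σ_x P(X=x) · H(Y|X=x):
  P(Y|X=0) = (1/3, 1/3, 1/3), H(Y|X=0) = 0.4771, weight P(X=0) = 1/2
  P(Y|X=1) = (1/3, 1/3, 1/3), H(Y|X=1) = 0.4771, weight P(X=1) = 1/2
H(Y|X) = 0.4771 dits

H(X) + H(Y|X) = 0.3010 + 0.4771 = 0.7782 dits

Both sides equal 0.7782 dits. ✓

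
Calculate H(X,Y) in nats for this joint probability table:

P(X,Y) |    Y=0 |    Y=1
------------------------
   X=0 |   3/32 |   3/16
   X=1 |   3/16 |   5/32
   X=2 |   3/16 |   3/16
1.7674 nats

Joint entropy is H(X,Y) = -Σ_{x,y} p(x,y) log p(x,y).

Summing over all non-zero entries:
H(X,Y) = -[3/32·log_e(3/32) + 3/16·log_e(3/16) + 3/16·log_e(3/16) + 5/32·log_e(5/32) + 3/16·log_e(3/16) + 3/16·log_e(3/16)]
H(X,Y) = 1.7674 nats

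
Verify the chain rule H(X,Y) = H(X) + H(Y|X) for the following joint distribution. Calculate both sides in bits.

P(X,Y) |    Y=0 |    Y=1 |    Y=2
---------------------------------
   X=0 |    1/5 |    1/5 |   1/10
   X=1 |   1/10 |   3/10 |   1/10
H(X,Y) = 2.4464, H(X) = 1.0000, H(Y|X) = 1.4464 (all in bits)

Chain rule: H(X,Y) = H(X) + H(Y|X)

Left side — joint entropy directly:
H(X,Y) = -Σ p(x,y) log p(x,y) = 2.4464 bits

Right side — compute H(Y|X) from the conditional distributions:
P(X) = (1/2, 1/2), so H(X) = 1.0000 bits
H(Y|X) = Σ_x P(X=x) · H(Y|X=x):
  P(Y|X=0) = (2/5, 2/5, 1/5), H(Y|X=0) = 1.5219, weight P(X=0) = 1/2
  P(Y|X=1) = (1/5, 3/5, 1/5), H(Y|X=1) = 1.3710, weight P(X=1) = 1/2
H(Y|X) = 1.4464 bits

H(X) + H(Y|X) = 1.0000 + 1.4464 = 2.4464 bits

Both sides equal 2.4464 bits. ✓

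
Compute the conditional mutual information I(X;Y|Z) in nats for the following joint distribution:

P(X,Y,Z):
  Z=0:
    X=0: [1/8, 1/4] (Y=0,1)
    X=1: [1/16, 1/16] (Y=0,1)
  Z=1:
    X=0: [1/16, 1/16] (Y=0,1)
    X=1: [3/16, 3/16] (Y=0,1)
0.0054 nats

Conditional mutual information: I(X;Y|Z) = H(X|Z) + H(Y|Z) - H(X,Y|Z)

H(Z) = 0.6931
H(X,Z) = 1.2555 → H(X|Z) = 0.5623
H(Y,Z) = 1.3705 → H(Y|Z) = 0.6774
H(X,Y,Z) = 1.9274 → H(X,Y|Z) = 1.2342

I(X;Y|Z) = 0.5623 + 0.6774 - 1.2342 = 0.0054 nats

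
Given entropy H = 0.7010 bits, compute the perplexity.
1.6256

Perplexity is 2^H (or exp(H) for natural log).

H = 0.7010 bits
Perplexity = 2^0.7010 = 1.6256

Interpretation: The model's uncertainty is equivalent to choosing uniformly among 1.6 options.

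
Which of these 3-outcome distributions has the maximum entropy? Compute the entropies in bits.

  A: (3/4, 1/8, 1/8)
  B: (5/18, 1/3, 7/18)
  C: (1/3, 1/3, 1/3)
C

For a discrete distribution over n outcomes, entropy is maximized by the uniform distribution.

Computing entropies:
H(A) = 1.0613 bits
H(B) = 1.5715 bits
H(C) = 1.5850 bits

The uniform distribution (where all probabilities equal 1/3) achieves the maximum entropy of log_2(3) = 1.5850 bits.

Distribution C has the highest entropy.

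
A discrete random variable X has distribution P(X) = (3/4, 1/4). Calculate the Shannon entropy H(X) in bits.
0.8113 bits

Shannon entropy is H(X) = -Σ p(x) log p(x).

For P = (3/4, 1/4):
H = -3/4 × log_2(3/4) -1/4 × log_2(1/4)
H = 0.8113 bits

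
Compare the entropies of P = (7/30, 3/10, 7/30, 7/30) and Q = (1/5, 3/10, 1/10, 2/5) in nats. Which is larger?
P

Computing entropies in nats:
H(P) = 1.3799
H(Q) = 1.2799

Distribution P has higher entropy.

Intuition: The distribution closer to uniform (more spread out) has higher entropy.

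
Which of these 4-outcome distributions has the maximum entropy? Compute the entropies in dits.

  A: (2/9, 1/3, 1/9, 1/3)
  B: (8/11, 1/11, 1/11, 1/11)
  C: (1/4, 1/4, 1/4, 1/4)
C

For a discrete distribution over n outcomes, entropy is maximized by the uniform distribution.

Computing entropies:
H(A) = 0.5693 dits
H(B) = 0.3846 dits
H(C) = 0.6021 dits

The uniform distribution (where all probabilities equal 1/4) achieves the maximum entropy of log_10(4) = 0.6021 dits.

Distribution C has the highest entropy.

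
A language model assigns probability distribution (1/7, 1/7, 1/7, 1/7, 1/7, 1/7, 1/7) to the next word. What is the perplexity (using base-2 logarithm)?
7.0000

Perplexity is 2^H (or exp(H) for natural log).

First, H = -Σ p log p = 2.8074 bits
Perplexity = 2^2.8074 = 7.0000

Interpretation: The model's uncertainty is equivalent to choosing uniformly among 7.0 options.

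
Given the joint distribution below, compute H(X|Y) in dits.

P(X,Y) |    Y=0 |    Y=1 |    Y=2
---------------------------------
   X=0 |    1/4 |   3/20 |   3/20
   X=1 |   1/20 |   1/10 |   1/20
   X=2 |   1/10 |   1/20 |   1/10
0.4199 dits

Using the chain rule: H(X|Y) = H(X,Y) - H(Y)

First, compute H(X,Y) = 0.8928 dits

Marginal P(Y) = (2/5, 3/10, 3/10)
H(Y) = 0.4729 dits

H(X|Y) = H(X,Y) - H(Y) = 0.8928 - 0.4729 = 0.4199 dits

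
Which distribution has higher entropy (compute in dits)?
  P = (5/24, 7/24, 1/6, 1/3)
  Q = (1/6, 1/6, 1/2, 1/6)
P

Computing entropies in dits:
H(P) = 0.5867
H(Q) = 0.5396

Distribution P has higher entropy.

Intuition: The distribution closer to uniform (more spread out) has higher entropy.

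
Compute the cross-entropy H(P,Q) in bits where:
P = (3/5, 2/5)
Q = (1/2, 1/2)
1.0000 bits

Cross-entropy: H(P,Q) = -Σ p(x) log q(x)

Alternatively: H(P,Q) = H(P) + D_KL(P||Q)
H(P) = 0.9710 bits
D_KL(P||Q) = 0.0290 bits

H(P,Q) = 0.9710 + 0.0290 = 1.0000 bits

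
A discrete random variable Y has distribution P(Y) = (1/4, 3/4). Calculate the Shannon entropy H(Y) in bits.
0.8113 bits

Shannon entropy is H(X) = -Σ p(x) log p(x).

For P = (1/4, 3/4):
H = -1/4 × log_2(1/4) -3/4 × log_2(3/4)
H = 0.8113 bits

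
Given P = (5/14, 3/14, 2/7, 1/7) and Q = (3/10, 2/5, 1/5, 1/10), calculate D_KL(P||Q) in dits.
0.0353 dits

KL divergence: D_KL(P||Q) = Σ p(x) log(p(x)/q(x))

Computing term by term:
  x=0: 5/14 × log_10[(5/14)/(3/10)] = 5/14 × 0.0757 = 0.0270
  x=1: 3/14 × log_10[(3/14)/(2/5)] = 3/14 × -0.2711 = -0.0581
  x=2: 2/7 × log_10[(2/7)/(1/5)] = 2/7 × 0.1549 = 0.0443
  x=3: 1/7 × log_10[(1/7)/(1/10)] = 1/7 × 0.1549 = 0.0221

D_KL(P||Q) = 0.0353 dits

Note: KL divergence is always non-negative and equals 0 iff P = Q.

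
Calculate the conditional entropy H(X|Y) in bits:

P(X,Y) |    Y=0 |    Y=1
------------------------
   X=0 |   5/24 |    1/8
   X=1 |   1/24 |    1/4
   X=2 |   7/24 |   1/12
1.3597 bits

Using the chain rule: H(X|Y) = H(X,Y) - H(Y)

First, compute H(X,Y) = 2.3547 bits

Marginal P(Y) = (13/24, 11/24)
H(Y) = 0.9950 bits

H(X|Y) = H(X,Y) - H(Y) = 2.3547 - 0.9950 = 1.3597 bits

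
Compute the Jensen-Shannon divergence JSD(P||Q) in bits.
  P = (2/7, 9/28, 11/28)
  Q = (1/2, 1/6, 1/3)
0.0411 bits

Jensen-Shannon divergence is:
JSD(P||Q) = 0.5 × D_KL(P||M) + 0.5 × D_KL(Q||M)
where M = 0.5 × (P + Q) is the mixture distribution.

M = 0.5 × (2/7, 9/28, 11/28) + 0.5 × (1/2, 1/6, 1/3) = (11/28, 0.244048, 0.363095)

D_KL(P||M) = 0.0411 bits
D_KL(Q||M) = 0.0411 bits

JSD(P||Q) = 0.5 × 0.0411 + 0.5 × 0.0411 = 0.0411 bits

Unlike KL divergence, JSD is symmetric and bounded: 0 ≤ JSD ≤ log(2).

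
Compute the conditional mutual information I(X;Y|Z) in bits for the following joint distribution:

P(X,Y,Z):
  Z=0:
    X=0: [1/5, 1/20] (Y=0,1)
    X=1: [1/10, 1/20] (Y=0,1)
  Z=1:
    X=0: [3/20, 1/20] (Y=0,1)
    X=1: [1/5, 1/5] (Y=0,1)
0.0320 bits

Conditional mutual information: I(X;Y|Z) = H(X|Z) + H(Y|Z) - H(X,Y|Z)

H(Z) = 0.9710
H(X,Z) = 1.9037 → H(X|Z) = 0.9328
H(Y,Z) = 1.8834 → H(Y|Z) = 0.9124
H(X,Y,Z) = 2.7842 → H(X,Y|Z) = 1.8132

I(X;Y|Z) = 0.9328 + 0.9124 - 1.8132 = 0.0320 bits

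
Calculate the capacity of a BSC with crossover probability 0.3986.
0.0299 bits

For a binary symmetric channel (BSC) with error probability p:
Capacity C = 1 - H(p) bits per symbol

where H(p) = -p log₂(p) - (1-p) log₂(1-p) is the binary entropy function.

H(0.3986) = 0.9701 bits
C = 1 - 0.9701 = 0.0299 bits per symbol

This means we can reliably transmit up to 0.0299 bits of information per channel use.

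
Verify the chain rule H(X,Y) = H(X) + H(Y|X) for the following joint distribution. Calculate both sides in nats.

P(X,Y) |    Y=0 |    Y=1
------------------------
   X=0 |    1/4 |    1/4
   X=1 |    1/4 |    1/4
H(X,Y) = 1.3863, H(X) = 0.6931, H(Y|X) = 0.6931 (all in nats)

Chain rule: H(X,Y) = H(X) + H(Y|X)

Left side — joint entropy directly:
H(X,Y) = -Σ p(x,y) log p(x,y) = 1.3863 nats

Right side — compute H(Y|X) from the conditional distributions:
P(X) = (1/2, 1/2), so H(X) = 0.6931 nats
H(Y|X) = Σ_x P(X=x) · H(Y|X=x):
  P(Y|X=0) = (1/2, 1/2), H(Y|X=0) = 0.6931, weight P(X=0) = 1/2
  P(Y|X=1) = (1/2, 1/2), H(Y|X=1) = 0.6931, weight P(X=1) = 1/2
H(Y|X) = 0.6931 nats

H(X) + H(Y|X) = 0.6931 + 0.6931 = 1.3863 nats

Both sides equal 1.3863 nats. ✓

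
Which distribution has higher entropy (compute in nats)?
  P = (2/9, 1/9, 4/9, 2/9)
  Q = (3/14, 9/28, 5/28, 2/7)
Q

Computing entropies in nats:
H(P) = 1.2730
H(Q) = 1.3605

Distribution Q has higher entropy.

Intuition: The distribution closer to uniform (more spread out) has higher entropy.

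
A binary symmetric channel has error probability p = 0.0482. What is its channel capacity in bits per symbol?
0.7213 bits

For a binary symmetric channel (BSC) with error probability p:
Capacity C = 1 - H(p) bits per symbol

where H(p) = -p log₂(p) - (1-p) log₂(1-p) is the binary entropy function.

H(0.0482) = 0.2787 bits
C = 1 - 0.2787 = 0.7213 bits per symbol

This means we can reliably transmit up to 0.7213 bits of information per channel use.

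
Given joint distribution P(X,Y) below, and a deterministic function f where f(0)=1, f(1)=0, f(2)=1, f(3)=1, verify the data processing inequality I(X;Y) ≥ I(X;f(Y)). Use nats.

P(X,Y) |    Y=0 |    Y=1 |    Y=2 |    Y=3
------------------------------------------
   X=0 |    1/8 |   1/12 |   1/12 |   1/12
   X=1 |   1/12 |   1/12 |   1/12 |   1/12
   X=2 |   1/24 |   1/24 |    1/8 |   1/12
I(X;Y) = 0.0314, I(X;f(Y)) = 0.0060, inequality holds: 0.0314 ≥ 0.0060

Data Processing Inequality: For any Markov chain X → Y → Z, we have I(X;Y) ≥ I(X;Z).

Here Z = f(Y) is a deterministic function of Y, forming X → Y → Z.

Original I(X;Y) = 0.0314 nats

After applying f:
P(X,Z) where Z=f(Y):
- P(X,Z=0) = P(X,Y=1)
- P(X,Z=1) = P(X,Y=0) + P(X,Y=2) + P(X,Y=3)

I(X;Z) = I(X;f(Y)) = 0.0060 nats

Verification: 0.0314 ≥ 0.0060 ✓

Information cannot be created by processing; the function f can only lose information about X.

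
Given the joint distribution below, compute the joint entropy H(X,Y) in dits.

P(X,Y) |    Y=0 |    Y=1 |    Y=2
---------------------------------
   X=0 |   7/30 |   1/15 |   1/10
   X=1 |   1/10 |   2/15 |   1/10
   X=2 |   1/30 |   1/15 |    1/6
0.8999 dits

Joint entropy is H(X,Y) = -Σ_{x,y} p(x,y) log p(x,y).

Summing over all non-zero entries:
H(X,Y) = -[7/30·log_10(7/30) + 1/15·log_10(1/15) + 1/10·log_10(1/10) + 1/10·log_10(1/10) + 2/15·log_10(2/15) + 1/10·log_10(1/10) + 1/30·log_10(1/30) + 1/15·log_10(1/15) + 1/6·log_10(1/6)]
H(X,Y) = 0.8999 dits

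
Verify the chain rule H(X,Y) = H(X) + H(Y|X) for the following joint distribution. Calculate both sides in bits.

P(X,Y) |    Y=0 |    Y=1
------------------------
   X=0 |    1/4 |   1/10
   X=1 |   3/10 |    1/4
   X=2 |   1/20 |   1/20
H(X,Y) = 2.2855, H(X) = 1.3367, H(Y|X) = 0.9488 (all in bits)

Chain rule: H(X,Y) = H(X) + H(Y|X)

Left side — joint entropy directly:
H(X,Y) = -Σ p(x,y) log p(x,y) = 2.2855 bits

Right side — compute H(Y|X) from the conditional distributions:
P(X) = (7/20, 11/20, 1/10), so H(X) = 1.3367 bits
H(Y|X) = Σ_x P(X=x) · H(Y|X=x):
  P(Y|X=0) = (5/7, 2/7), H(Y|X=0) = 0.8631, weight P(X=0) = 7/20
  P(Y|X=1) = (6/11, 5/11), H(Y|X=1) = 0.9940, weight P(X=1) = 11/20
  P(Y|X=2) = (1/2, 1/2), H(Y|X=2) = 1.0000, weight P(X=2) = 1/10
H(Y|X) = 0.9488 bits

H(X) + H(Y|X) = 1.3367 + 0.9488 = 2.2855 bits

Both sides equal 2.2855 bits. ✓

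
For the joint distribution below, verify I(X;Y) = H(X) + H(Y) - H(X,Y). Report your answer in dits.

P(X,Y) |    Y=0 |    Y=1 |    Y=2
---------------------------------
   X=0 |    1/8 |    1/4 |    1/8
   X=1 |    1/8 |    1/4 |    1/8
I(X;Y) = 0.0000 dits

Mutual information has multiple equivalent forms:
- I(X;Y) = H(X) - H(X|Y)
- I(X;Y) = H(Y) - H(Y|X)
- I(X;Y) = H(X) + H(Y) - H(X,Y)

Computing all quantities:
H(X) = 0.3010, H(Y) = 0.4515, H(X,Y) = 0.7526
H(X|Y) = 0.3010, H(Y|X) = 0.4515

Verification:
H(X) - H(X|Y) = 0.3010 - 0.3010 = 0.0000
H(Y) - H(Y|X) = 0.4515 - 0.4515 = 0.0000
H(X) + H(Y) - H(X,Y) = 0.3010 + 0.4515 - 0.7526 = 0.0000

All forms give I(X;Y) = 0.0000 dits. ✓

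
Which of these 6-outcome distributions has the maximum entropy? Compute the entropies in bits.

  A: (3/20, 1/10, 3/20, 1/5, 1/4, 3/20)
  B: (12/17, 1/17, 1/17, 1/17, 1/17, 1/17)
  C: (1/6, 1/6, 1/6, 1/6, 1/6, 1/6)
C

For a discrete distribution over n outcomes, entropy is maximized by the uniform distribution.

Computing entropies:
H(A) = 2.5282 bits
H(B) = 1.5569 bits
H(C) = 2.5850 bits

The uniform distribution (where all probabilities equal 1/6) achieves the maximum entropy of log_2(6) = 2.5850 bits.

Distribution C has the highest entropy.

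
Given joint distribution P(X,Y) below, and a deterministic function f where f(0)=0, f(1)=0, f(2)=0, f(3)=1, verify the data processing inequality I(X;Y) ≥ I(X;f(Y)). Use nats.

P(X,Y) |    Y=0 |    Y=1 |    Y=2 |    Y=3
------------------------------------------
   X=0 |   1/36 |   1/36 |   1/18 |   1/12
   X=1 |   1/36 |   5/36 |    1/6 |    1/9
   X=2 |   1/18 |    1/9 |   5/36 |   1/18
I(X;Y) = 0.0383, I(X;f(Y)) = 0.0246, inequality holds: 0.0383 ≥ 0.0246

Data Processing Inequality: For any Markov chain X → Y → Z, we have I(X;Y) ≥ I(X;Z).

Here Z = f(Y) is a deterministic function of Y, forming X → Y → Z.

Original I(X;Y) = 0.0383 nats

After applying f:
P(X,Z) where Z=f(Y):
- P(X,Z=0) = P(X,Y=0) + P(X,Y=1) + P(X,Y=2)
- P(X,Z=1) = P(X,Y=3)

I(X;Z) = I(X;f(Y)) = 0.0246 nats

Verification: 0.0383 ≥ 0.0246 ✓

Information cannot be created by processing; the function f can only lose information about X.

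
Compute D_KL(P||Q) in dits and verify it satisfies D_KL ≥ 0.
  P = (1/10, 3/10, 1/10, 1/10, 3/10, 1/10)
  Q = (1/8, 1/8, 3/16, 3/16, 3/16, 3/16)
0.0837 dits

KL divergence satisfies the Gibbs inequality: D_KL(P||Q) ≥ 0 for all distributions P, Q.

D_KL(P||Q) = Σ p(x) log(p(x)/q(x))
Term by term:
  x=0: 1/10 × log_10[(1/10)/(1/8)] = -0.0097
  x=1: 3/10 × log_10[(3/10)/(1/8)] = 0.1141
  x=2: 1/10 × log_10[(1/10)/(3/16)] = -0.0273
  x=3: 1/10 × log_10[(1/10)/(3/16)] = -0.0273
  x=4: 3/10 × log_10[(3/10)/(3/16)] = 0.0612
  x=5: 1/10 × log_10[(1/10)/(3/16)] = -0.0273
D_KL(P||Q) = 0.0837 dits

D_KL(P||Q) = 0.0837 ≥ 0 ✓

This non-negativity is a fundamental property: relative entropy cannot be negative because it measures how different Q is from P.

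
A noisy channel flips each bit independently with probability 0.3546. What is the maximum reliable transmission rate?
0.0619 bits

For a binary symmetric channel (BSC) with error probability p:
Capacity C = 1 - H(p) bits per symbol

where H(p) = -p log₂(p) - (1-p) log₂(1-p) is the binary entropy function.

H(0.3546) = 0.9381 bits
C = 1 - 0.9381 = 0.0619 bits per symbol

This means we can reliably transmit up to 0.0619 bits of information per channel use.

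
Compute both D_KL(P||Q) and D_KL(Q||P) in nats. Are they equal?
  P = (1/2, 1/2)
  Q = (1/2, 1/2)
D_KL(P||Q) = 0.0000, D_KL(Q||P) = 0.0000

KL divergence is not symmetric: D_KL(P||Q) ≠ D_KL(Q||P) in general.

D_KL(P||Q) = 0.0000 nats
D_KL(Q||P) = 0.0000 nats

In this case they happen to be equal (to 4 decimal places).

This asymmetry is why KL divergence is not a true distance metric.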